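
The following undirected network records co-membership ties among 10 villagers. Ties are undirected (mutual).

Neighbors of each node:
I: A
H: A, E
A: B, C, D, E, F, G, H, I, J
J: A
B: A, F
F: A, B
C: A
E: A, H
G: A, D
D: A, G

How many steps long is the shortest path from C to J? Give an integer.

One shortest route is C – A – J, which uses 2 edges, and C and J are not directly tied, so nothing shorter exists. So d(C,J) = 2.

2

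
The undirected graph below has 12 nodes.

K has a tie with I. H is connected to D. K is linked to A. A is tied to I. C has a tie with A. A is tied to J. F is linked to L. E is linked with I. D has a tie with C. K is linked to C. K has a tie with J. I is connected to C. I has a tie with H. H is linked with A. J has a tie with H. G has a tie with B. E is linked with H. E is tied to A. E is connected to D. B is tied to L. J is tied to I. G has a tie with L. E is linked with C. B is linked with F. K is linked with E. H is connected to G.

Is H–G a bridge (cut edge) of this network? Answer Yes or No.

Yes

Without the H–G edge there is no alternate route between H and G, so the network disconnects. It is a bridge.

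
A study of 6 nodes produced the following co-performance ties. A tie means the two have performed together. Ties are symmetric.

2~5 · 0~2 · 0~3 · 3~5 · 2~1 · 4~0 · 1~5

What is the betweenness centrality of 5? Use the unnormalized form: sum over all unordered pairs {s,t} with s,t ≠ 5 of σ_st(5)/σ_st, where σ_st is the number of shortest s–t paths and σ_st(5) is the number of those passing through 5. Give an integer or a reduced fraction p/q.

3/2

Pairs whose geodesics pass through 5 — 1–3: 1; 2–3: 1/2.
All other pairs contribute 0.
Summing the contributions gives betweenness(5) = 3/2.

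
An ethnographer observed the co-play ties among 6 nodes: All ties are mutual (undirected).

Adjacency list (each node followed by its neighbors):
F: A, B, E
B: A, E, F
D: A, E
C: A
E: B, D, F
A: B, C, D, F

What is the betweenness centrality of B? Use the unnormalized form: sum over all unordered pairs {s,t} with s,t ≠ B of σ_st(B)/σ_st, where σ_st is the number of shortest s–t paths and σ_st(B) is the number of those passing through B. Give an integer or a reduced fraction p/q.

Pairs whose geodesics pass through B — E–C: 1/3; E–A: 1/3.
All other pairs contribute 0.
Summing the contributions gives betweenness(B) = 2/3.

2/3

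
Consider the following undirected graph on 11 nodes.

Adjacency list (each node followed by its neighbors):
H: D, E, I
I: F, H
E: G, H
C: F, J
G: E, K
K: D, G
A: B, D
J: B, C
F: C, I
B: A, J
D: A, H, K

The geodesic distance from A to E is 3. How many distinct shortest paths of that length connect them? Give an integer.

1

The shortest distance is 3, and the only length-3 path is A–D–H–E. So there is exactly 1 shortest path.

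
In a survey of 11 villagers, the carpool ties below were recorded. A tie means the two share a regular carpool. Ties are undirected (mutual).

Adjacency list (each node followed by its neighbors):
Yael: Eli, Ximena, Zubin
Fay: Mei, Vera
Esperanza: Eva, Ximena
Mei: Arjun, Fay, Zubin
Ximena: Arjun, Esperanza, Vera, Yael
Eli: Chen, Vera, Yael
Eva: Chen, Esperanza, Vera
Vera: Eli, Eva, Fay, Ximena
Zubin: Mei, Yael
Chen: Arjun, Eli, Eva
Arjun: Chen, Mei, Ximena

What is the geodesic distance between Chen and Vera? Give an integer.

2

One shortest route is Chen – Eva – Vera, which uses 2 edges, and Chen and Vera are not directly tied, so nothing shorter exists. So d(Chen,Vera) = 2.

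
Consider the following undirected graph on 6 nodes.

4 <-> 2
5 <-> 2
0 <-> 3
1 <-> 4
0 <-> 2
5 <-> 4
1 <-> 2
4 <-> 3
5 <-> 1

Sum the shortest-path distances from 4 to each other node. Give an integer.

Distances from 4: 0:2, 1:1, 2:1, 3:1, 5:1.
Sum = 2 + 1 + 1 + 1 + 1 = 6.

6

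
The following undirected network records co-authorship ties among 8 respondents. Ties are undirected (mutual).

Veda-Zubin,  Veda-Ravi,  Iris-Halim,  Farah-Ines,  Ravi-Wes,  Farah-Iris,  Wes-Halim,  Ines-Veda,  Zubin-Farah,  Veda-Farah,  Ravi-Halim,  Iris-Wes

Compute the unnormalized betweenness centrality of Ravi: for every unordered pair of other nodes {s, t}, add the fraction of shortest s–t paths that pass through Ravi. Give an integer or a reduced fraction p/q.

4

Pairs whose geodesics pass through Ravi — Veda–Wes: 1; Veda–Halim: 1; Ines–Wes: 1/2; Ines–Halim: 1/2; Zubin–Wes: 1/2; Zubin–Halim: 1/2.
All other pairs contribute 0.
Summing the contributions gives betweenness(Ravi) = 4.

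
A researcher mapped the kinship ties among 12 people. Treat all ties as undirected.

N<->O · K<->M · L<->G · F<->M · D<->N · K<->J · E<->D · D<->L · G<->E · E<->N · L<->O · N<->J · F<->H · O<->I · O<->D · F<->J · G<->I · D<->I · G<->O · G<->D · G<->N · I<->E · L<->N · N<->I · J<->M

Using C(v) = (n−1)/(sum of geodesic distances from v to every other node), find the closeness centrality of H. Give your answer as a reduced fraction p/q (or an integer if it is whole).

Distances from H: D:4, E:4, F:1, G:4, I:4, J:2, K:3, L:4, M:2, N:3, O:4. Sum = 35.
n = 12, so closeness = 11/35.

11/35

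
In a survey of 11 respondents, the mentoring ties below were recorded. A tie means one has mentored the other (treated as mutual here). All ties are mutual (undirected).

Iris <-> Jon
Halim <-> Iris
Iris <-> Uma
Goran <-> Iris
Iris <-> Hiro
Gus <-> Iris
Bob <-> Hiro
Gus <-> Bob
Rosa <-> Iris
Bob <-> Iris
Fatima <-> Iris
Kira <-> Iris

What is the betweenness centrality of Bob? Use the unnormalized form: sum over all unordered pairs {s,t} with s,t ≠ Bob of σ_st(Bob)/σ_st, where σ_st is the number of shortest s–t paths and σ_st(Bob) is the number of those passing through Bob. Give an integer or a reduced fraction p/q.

1/2

Pairs whose geodesics pass through Bob — Hiro–Gus: 1/2.
All other pairs contribute 0.
Summing the contributions gives betweenness(Bob) = 1/2.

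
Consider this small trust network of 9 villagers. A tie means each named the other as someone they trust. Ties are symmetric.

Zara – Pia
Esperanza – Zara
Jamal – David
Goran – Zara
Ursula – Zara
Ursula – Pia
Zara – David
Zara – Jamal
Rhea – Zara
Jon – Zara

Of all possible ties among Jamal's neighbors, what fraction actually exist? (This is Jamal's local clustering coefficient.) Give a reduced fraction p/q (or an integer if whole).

1

Jamal's neighbors: David and Zara (k = 2).
Possible neighbor pairs: C(2,2) = 1. Edges among them: David–Zara → e = 1.
Clustering(Jamal) = 1/1.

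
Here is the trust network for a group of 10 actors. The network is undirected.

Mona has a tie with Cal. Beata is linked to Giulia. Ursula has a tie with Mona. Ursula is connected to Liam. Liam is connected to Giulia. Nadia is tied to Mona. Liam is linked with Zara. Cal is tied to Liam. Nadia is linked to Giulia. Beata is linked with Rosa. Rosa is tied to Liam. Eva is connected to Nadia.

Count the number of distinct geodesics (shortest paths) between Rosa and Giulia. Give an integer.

The shortest distance is 2. The length-2 paths are: Rosa–Beata–Giulia; Rosa–Liam–Giulia.
That gives 2 distinct shortest paths.

2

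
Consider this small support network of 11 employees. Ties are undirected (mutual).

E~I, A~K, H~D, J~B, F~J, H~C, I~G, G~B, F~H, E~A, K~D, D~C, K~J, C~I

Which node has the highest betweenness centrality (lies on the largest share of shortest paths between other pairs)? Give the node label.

I

Unnormalized betweenness of each node: A:7/2, B:4, C:15/2, D:9/2, E:3, F:5/2, G:4, H:4, I:21/2, J:19/2, K:10.
I has the largest value, 21/2, making it the main broker — the node through which the most shortest paths run.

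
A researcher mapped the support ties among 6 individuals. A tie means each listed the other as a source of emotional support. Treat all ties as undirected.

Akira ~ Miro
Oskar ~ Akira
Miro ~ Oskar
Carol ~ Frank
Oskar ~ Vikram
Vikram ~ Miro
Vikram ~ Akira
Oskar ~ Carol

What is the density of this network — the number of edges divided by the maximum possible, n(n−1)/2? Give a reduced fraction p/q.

8/15

There are 8 edges and 6 nodes, so the maximum possible is C(6,2) = 15.
Density = 8/15.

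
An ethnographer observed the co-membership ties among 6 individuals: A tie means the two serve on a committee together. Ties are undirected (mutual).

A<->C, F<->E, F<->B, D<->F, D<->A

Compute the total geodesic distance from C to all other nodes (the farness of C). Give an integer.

14

Distances from C: A:1, B:4, D:2, E:4, F:3.
Sum = 1 + 4 + 2 + 4 + 3 = 14.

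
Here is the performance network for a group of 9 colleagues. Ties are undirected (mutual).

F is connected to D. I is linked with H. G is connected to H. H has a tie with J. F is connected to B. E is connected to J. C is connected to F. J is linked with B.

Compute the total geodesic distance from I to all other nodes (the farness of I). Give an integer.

Distances from I: B:3, C:5, D:5, E:3, F:4, G:2, H:1, J:2.
Sum = 3 + 5 + 5 + 3 + 4 + 2 + 1 + 2 = 25.

25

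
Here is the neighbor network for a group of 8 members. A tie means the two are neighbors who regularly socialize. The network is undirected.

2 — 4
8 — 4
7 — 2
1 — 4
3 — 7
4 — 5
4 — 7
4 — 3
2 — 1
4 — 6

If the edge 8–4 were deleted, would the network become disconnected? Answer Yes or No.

Yes

Without the 8–4 edge there is no alternate route between 8 and 4, so the network disconnects. It is a bridge.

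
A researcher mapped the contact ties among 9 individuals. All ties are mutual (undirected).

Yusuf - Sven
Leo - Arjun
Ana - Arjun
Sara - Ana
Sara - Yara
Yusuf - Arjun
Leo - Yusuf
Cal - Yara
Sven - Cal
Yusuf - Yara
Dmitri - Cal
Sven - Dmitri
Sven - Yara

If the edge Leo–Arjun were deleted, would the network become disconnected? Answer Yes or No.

No

Even without that edge, Leo still reaches Arjun via Leo – Yusuf – Arjun, so the network stays connected. Not a bridge.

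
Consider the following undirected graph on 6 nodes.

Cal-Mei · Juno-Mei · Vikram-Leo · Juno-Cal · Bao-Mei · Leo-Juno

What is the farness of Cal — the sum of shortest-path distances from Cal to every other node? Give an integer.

Distances from Cal: Bao:2, Juno:1, Leo:2, Mei:1, Vikram:3.
Sum = 2 + 1 + 2 + 1 + 3 = 9.

9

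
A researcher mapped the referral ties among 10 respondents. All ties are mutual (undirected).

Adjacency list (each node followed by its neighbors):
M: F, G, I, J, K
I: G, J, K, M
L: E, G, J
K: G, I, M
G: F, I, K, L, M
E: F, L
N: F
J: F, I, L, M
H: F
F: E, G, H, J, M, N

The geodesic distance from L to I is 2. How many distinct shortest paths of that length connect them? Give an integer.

The shortest distance is 2. The length-2 paths are: L–J–I; L–G–I.
That gives 2 distinct shortest paths.

2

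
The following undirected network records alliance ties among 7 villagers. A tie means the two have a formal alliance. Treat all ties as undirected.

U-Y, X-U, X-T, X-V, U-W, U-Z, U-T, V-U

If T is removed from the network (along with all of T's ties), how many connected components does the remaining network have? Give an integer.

1

T's neighbors (U and X) remain reachable from one another through other ties, so the rest of the network stays in one piece.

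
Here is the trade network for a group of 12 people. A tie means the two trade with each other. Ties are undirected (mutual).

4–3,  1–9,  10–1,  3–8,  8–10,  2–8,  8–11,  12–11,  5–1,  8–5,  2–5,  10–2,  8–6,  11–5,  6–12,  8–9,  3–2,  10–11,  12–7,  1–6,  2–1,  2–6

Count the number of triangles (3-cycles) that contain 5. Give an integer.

5's neighbors: 1, 2, 8, and 11.
Neighbor pairs that are themselves tied: 5–1–2; 5–2–8; 5–8–11. Each forms one triangle with 5, for 3 in total.

3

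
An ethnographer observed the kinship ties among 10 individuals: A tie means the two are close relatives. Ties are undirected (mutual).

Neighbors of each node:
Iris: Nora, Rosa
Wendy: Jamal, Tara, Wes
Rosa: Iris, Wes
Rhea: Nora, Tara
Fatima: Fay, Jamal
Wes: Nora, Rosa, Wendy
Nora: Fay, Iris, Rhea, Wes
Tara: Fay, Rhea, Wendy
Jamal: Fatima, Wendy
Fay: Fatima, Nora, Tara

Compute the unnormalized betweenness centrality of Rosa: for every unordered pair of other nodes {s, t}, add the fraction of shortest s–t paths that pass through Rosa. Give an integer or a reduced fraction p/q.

Pairs whose geodesics pass through Rosa — Wendy–Iris: 1/2; Wes–Iris: 1/2; Iris–Jamal: 1/3.
All other pairs contribute 0.
Summing the contributions gives betweenness(Rosa) = 4/3.

4/3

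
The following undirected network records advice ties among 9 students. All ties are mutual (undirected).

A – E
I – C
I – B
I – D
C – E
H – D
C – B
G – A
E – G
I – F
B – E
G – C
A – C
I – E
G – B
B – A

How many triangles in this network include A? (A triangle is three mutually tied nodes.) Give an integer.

A's neighbors: B, C, E, and G.
Neighbor pairs that are themselves tied: A–B–C; A–B–E; A–B–G; A–C–E; A–C–G; A–E–G. Each forms one triangle with A, for 6 in total.

6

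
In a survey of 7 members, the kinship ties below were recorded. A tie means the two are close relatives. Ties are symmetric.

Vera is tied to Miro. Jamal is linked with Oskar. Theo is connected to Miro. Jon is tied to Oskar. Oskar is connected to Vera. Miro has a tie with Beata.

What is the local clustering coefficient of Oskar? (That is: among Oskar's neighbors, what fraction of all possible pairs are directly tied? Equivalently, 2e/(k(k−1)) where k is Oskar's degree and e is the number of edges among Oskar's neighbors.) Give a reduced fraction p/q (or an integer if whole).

Oskar's neighbors: Jamal, Jon, and Vera (k = 3).
Possible neighbor pairs: C(3,2) = 3. Edges among them: none → e = 0.
Clustering(Oskar) = 0/3 = 0.

0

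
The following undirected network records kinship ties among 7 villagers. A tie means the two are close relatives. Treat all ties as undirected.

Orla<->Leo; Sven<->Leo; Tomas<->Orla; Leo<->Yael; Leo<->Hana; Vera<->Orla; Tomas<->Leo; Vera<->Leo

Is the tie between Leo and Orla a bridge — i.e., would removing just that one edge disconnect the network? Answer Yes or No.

Even without that edge, Leo still reaches Orla via Leo – Vera – Orla, so the network stays connected. Not a bridge.

No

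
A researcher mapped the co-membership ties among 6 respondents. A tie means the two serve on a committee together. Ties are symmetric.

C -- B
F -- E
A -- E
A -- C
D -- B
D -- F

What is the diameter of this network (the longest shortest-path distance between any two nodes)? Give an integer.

Eccentricity of each node (its greatest distance to any other): A:3, B:3, C:3, D:3, E:3, F:3.
The maximum eccentricity is 3, realized for instance by the pair A–D via A – E – F – D. So the diameter is 3.

3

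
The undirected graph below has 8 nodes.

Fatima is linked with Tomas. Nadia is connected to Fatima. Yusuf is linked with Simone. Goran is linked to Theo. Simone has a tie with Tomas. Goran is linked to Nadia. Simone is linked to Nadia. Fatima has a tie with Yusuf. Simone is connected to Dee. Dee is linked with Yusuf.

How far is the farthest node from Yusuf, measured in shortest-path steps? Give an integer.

Distances from Yusuf: Dee:1, Fatima:1, Goran:3, Nadia:2, Simone:1, Theo:4, Tomas:2.
The largest is 4 (to Theo), so the eccentricity of Yusuf is 4.

4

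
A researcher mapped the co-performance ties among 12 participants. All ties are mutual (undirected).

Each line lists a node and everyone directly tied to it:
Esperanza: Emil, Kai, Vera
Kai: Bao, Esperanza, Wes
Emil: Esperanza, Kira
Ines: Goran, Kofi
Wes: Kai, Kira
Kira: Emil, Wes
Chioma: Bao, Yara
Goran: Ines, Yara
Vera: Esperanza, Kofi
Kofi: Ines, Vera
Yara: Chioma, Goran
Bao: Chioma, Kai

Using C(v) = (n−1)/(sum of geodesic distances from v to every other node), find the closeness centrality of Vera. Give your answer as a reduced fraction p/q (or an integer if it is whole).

11/28

Distances from Vera: Bao:3, Chioma:4, Emil:2, Esperanza:1, Goran:3, Ines:2, Kai:2, Kira:3, Kofi:1, Wes:3, Yara:4. Sum = 28.
n = 12, so closeness = 11/28.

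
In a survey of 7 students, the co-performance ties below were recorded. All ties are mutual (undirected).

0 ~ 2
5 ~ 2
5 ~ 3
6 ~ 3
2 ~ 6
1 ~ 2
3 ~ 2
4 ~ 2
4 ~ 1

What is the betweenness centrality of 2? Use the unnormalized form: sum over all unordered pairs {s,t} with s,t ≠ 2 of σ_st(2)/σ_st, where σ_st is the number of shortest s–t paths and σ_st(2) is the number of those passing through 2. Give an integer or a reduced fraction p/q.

23/2

Pairs whose geodesics pass through 2 — 3–4: 1; 3–0: 1; 3–1: 1; 4–0: 1; 4–5: 1; 4–6: 1; 0–1: 1; 0–5: 1; 0–6: 1; 1–5: 1; 1–6: 1; 5–6: 1/2.
All other pairs contribute 0.
Summing the contributions gives betweenness(2) = 23/2.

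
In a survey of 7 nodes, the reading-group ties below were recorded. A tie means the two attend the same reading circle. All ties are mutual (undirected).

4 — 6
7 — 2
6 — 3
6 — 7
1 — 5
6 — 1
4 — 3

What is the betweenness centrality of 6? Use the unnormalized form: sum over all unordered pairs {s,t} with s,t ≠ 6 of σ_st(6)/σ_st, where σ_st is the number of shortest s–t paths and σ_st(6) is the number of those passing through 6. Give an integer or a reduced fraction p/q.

Pairs whose geodesics pass through 6 — 1–7: 1; 1–2: 1; 1–3: 1; 1–4: 1; 7–5: 1; 7–3: 1; 7–4: 1; 5–2: 1; 5–3: 1; 5–4: 1; 2–3: 1; 2–4: 1.
All other pairs contribute 0.
Summing the contributions gives betweenness(6) = 12.

12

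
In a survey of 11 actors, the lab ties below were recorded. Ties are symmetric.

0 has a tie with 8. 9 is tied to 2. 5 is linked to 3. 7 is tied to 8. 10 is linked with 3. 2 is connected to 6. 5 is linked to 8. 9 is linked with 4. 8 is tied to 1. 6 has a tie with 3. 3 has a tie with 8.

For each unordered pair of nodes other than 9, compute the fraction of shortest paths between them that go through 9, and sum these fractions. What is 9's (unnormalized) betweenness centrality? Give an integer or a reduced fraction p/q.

Pairs whose geodesics pass through 9 — 7–4: 1; 8–4: 1; 10–4: 1; 6–4: 1; 2–4: 1; 3–4: 1; 5–4: 1; 1–4: 1; 0–4: 1.
All other pairs contribute 0.
Summing the contributions gives betweenness(9) = 9.

9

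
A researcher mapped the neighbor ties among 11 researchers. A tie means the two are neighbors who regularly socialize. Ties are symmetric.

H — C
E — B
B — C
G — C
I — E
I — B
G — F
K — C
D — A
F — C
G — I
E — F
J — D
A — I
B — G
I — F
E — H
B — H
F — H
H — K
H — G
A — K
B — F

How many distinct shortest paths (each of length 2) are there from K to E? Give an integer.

1

The shortest distance is 2, and the only length-2 path is K–H–E. So there is exactly 1 shortest path.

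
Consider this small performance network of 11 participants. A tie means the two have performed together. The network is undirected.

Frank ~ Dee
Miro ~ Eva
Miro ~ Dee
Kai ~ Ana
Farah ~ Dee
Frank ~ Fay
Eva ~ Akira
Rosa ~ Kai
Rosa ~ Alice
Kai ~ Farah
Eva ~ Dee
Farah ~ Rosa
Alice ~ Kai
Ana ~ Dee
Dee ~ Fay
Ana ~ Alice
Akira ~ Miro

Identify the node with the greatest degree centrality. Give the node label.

Dee

Degrees — Akira:2, Alice:3, Ana:3, Dee:6, Eva:3, Farah:3, Fay:2, Frank:2, Kai:4, Miro:3, Rosa:3.
The maximum is 6, attained only by Dee.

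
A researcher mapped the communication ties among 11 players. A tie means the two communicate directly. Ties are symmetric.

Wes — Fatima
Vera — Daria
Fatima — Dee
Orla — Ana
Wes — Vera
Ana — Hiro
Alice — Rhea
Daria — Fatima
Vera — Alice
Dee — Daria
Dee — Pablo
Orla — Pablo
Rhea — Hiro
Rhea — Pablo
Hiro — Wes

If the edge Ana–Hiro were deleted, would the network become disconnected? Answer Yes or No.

Even without that edge, Ana still reaches Hiro via Ana – Orla – Pablo – Rhea – Hiro, so the network stays connected. Not a bridge.

No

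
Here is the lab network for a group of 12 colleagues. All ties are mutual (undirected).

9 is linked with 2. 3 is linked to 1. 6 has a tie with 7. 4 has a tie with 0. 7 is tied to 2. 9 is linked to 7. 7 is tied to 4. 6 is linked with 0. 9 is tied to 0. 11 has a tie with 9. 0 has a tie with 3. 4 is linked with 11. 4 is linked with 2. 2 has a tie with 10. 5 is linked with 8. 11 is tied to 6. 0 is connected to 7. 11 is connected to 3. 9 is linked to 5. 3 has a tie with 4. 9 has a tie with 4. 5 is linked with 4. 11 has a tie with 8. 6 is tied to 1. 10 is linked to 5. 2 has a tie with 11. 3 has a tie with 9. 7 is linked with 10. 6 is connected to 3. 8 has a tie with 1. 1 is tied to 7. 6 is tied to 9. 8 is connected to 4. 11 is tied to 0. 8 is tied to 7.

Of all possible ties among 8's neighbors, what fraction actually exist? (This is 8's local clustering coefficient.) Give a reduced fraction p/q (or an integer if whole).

2/5

8's neighbors: 1, 4, 5, 7, and 11 (k = 5).
Possible neighbor pairs: C(5,2) = 10. Edges among them: 1–7, 4–5, 4–7, 4–11 → e = 4.
Clustering(8) = 4/10 = 2/5.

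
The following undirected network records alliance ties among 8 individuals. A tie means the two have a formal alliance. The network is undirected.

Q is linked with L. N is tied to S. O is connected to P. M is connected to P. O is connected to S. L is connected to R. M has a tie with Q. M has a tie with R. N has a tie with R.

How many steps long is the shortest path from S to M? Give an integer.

One shortest route is S – O – P – M, which uses 3 edges, and at distance 2 from S we only reach {P, R}, which does not include M. So d(S,M) = 3.

3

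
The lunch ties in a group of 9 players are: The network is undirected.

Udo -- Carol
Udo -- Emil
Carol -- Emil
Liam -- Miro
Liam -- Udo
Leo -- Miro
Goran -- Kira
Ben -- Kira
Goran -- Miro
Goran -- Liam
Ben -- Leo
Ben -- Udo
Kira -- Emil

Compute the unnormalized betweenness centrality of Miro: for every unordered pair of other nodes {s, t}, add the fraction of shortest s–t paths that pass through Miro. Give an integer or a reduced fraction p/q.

2

Pairs whose geodesics pass through Miro — Liam–Leo: 1; Goran–Leo: 1.
All other pairs contribute 0.
Summing the contributions gives betweenness(Miro) = 2.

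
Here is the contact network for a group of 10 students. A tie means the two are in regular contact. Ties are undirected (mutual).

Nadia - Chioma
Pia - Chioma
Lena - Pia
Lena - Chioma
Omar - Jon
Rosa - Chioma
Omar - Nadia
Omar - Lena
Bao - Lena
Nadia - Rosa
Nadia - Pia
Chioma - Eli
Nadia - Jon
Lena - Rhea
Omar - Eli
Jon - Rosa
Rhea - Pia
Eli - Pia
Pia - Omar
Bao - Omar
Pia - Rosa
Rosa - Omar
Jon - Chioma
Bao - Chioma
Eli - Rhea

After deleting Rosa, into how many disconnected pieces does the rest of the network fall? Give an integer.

1

Rosa's neighbors (Chioma, Jon, Nadia, Omar, and Pia) remain reachable from one another through other ties, so the rest of the network stays in one piece.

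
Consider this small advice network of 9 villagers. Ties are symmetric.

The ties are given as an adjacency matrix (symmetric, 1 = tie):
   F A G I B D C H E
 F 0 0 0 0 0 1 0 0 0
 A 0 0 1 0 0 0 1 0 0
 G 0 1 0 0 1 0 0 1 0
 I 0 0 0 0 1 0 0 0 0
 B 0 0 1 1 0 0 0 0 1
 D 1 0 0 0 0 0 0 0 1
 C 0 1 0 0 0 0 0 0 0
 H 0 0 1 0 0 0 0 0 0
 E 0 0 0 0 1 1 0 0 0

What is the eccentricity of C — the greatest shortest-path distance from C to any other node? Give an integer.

6

Distances from C: A:1, B:3, D:5, E:4, F:6, G:2, H:3, I:4.
The largest is 6 (to F), so the eccentricity of C is 6.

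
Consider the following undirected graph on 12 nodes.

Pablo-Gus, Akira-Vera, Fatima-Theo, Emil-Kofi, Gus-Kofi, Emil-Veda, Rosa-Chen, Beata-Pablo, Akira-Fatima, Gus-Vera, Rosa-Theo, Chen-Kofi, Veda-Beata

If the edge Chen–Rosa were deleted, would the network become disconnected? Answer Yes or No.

No

Even without that edge, Chen still reaches Rosa via Chen – Kofi – Gus – Vera – Akira – Fatima – Theo – Rosa, so the network stays connected. Not a bridge.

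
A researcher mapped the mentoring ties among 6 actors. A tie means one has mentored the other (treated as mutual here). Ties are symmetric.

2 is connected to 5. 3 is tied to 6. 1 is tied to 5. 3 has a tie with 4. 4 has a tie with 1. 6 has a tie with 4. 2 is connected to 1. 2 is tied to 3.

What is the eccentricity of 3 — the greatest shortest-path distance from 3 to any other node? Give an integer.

2

Distances from 3: 1:2, 2:1, 4:1, 5:2, 6:1.
The largest is 2 (to 1 and 5), so the eccentricity of 3 is 2.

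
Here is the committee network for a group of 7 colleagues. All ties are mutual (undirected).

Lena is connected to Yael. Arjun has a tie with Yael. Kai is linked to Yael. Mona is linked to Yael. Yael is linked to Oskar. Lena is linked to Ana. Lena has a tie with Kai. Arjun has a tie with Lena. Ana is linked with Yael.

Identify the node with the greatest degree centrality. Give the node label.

Yael

Degrees — Ana:2, Arjun:2, Kai:2, Lena:4, Mona:1, Oskar:1, Yael:6.
The maximum is 6, attained only by Yael.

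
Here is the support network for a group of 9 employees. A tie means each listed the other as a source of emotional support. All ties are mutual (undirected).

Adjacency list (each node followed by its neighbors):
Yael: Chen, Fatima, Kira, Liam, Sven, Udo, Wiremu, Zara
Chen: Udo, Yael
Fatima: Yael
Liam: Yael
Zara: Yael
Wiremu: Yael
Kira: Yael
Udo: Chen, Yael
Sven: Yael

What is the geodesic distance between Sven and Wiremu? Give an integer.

One shortest route is Sven – Yael – Wiremu, which uses 2 edges, and Sven and Wiremu are not directly tied, so nothing shorter exists. So d(Sven,Wiremu) = 2.

2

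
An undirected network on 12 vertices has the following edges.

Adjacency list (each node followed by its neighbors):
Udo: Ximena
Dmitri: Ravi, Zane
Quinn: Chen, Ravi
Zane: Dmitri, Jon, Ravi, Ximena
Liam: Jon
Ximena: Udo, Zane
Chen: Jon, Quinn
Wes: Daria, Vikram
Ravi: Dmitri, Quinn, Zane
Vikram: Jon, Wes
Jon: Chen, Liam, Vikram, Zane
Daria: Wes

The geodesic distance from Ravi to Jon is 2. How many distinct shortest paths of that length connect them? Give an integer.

1

The shortest distance is 2, and the only length-2 path is Ravi–Zane–Jon. So there is exactly 1 shortest path.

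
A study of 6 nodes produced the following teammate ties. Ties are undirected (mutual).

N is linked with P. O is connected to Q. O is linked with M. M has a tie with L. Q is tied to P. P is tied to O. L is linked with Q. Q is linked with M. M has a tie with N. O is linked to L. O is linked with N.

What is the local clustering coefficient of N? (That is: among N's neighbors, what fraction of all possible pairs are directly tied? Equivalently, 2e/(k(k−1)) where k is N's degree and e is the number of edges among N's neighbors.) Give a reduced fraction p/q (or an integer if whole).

N's neighbors: M, O, and P (k = 3).
Possible neighbor pairs: C(3,2) = 3. Edges among them: M–O, O–P → e = 2.
Clustering(N) = 2/3.

2/3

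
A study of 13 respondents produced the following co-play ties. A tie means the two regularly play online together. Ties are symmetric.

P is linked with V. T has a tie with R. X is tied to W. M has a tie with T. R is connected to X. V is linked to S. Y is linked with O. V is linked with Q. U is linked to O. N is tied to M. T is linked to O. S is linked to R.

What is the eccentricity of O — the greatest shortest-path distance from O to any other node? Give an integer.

Distances from O: M:2, N:3, P:5, Q:5, R:2, S:3, T:1, U:1, V:4, W:4, X:3, Y:1.
The largest is 5 (to Q and P), so the eccentricity of O is 5.

5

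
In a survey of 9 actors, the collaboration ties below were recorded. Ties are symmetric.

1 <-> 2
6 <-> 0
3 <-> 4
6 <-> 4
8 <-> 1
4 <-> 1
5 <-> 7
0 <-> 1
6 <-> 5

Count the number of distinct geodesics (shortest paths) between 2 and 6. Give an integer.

2

The shortest distance is 3. The length-3 paths are: 2–1–4–6; 2–1–0–6.
That gives 2 distinct shortest paths.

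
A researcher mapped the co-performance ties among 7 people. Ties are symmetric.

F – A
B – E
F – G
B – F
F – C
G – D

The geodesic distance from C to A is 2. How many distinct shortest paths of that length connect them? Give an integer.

The shortest distance is 2, and the only length-2 path is C–F–A. So there is exactly 1 shortest path.

1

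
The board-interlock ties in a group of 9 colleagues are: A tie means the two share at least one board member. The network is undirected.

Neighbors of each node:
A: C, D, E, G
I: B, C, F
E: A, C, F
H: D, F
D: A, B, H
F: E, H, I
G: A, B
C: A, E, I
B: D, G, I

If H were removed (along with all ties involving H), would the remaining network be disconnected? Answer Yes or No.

No

Even without H, every remaining node can still reach every other (the residual graph is connected), so H is not a cut vertex.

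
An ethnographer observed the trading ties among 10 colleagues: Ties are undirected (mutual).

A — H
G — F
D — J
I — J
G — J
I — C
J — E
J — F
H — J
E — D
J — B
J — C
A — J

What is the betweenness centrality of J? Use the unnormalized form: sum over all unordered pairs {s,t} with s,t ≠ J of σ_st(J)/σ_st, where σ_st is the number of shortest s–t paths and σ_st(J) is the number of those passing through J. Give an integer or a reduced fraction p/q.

Pairs whose geodesics pass through J — G–A: 1; G–I: 1; G–E: 1; G–B: 1; G–D: 1; G–H: 1; G–C: 1; A–I: 1; A–E: 1; A–B: 1; A–D: 1; A–F: 1; A–C: 1; I–E: 1 … (+18 more pairs).
All other pairs contribute 0.
Summing the contributions gives betweenness(J) = 32.

32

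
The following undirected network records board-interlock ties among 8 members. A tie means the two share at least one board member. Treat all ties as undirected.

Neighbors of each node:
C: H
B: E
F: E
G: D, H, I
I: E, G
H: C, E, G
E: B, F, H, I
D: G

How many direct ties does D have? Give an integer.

1

D is directly tied to G. That is 1 neighbor, so the degree of D is 1.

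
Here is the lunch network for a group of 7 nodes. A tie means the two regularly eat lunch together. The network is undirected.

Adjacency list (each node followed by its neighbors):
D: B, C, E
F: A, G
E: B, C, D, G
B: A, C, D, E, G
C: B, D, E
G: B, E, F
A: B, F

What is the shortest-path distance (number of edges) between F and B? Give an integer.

One shortest route is F – A – B, which uses 2 edges, and F and B are not directly tied, so nothing shorter exists. So d(F,B) = 2.

2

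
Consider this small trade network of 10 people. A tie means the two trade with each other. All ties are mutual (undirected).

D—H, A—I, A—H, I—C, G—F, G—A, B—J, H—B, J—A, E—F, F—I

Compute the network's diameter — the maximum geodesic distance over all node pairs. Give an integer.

Eccentricity of each node (its greatest distance to any other): A:3, B:5, C:4, D:5, E:5, F:4, G:3, H:4, I:3, J:4.
The maximum eccentricity is 5, realized for instance by the pair B–E via B – J – A – G – F – E. So the diameter is 5.

5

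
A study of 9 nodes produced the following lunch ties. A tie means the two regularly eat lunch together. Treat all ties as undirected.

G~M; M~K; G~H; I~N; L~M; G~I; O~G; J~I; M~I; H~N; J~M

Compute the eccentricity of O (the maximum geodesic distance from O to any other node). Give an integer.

3

Distances from O: G:1, H:2, I:2, J:3, K:3, L:3, M:2, N:3.
The largest is 3 (to J, L, K, and N), so the eccentricity of O is 3.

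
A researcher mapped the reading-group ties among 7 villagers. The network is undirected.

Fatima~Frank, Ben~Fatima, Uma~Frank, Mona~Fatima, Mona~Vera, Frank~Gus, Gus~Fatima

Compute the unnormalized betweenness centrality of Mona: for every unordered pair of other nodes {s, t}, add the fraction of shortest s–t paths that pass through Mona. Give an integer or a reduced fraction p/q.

5

Pairs whose geodesics pass through Mona — Frank–Vera: 1; Vera–Fatima: 1; Vera–Ben: 1; Vera–Uma: 1; Vera–Gus: 1.
All other pairs contribute 0.
Summing the contributions gives betweenness(Mona) = 5.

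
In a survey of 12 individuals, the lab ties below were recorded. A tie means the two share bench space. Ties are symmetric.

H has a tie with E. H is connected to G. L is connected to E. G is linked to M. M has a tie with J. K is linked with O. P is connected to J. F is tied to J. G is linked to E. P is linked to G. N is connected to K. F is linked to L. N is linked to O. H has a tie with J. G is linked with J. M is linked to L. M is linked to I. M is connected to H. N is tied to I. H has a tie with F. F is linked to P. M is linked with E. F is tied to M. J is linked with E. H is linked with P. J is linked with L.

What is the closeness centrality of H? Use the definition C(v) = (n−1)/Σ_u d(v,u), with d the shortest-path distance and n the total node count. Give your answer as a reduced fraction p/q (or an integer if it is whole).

11/21

Distances from H: E:1, F:1, G:1, I:2, J:1, K:4, L:2, M:1, N:3, O:4, P:1. Sum = 21.
n = 12, so closeness = 11/21.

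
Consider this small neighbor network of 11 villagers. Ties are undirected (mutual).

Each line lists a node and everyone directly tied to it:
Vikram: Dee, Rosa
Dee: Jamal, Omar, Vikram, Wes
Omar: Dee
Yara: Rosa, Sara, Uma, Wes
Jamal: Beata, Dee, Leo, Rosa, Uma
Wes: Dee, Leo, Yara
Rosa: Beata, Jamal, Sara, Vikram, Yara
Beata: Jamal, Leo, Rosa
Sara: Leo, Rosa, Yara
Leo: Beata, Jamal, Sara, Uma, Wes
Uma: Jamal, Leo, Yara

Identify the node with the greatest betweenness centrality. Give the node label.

Unnormalized betweenness of each node: Beata:8/15, Dee:176/15, Jamal:46/5, Leo:53/10, Omar:0, Rosa:121/15, Sara:13/15, Uma:5/6, Vikram:7/5, Wes:13/3, Yara:56/15.
Dee has the largest value, 176/15, making it the main broker — the node through which the most shortest paths run.

Dee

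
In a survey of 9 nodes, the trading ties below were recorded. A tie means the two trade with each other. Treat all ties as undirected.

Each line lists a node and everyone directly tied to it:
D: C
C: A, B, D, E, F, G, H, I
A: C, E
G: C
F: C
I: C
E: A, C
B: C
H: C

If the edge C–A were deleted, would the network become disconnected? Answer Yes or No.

Even without that edge, C still reaches A via C – E – A, so the network stays connected. Not a bridge.

No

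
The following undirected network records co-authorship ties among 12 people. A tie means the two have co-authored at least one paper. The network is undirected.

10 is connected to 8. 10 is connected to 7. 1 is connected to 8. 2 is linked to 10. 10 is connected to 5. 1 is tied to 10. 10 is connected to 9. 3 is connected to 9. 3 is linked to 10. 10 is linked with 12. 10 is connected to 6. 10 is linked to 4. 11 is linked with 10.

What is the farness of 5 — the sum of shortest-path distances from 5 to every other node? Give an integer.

Distances from 5: 1:2, 2:2, 3:2, 4:2, 6:2, 7:2, 8:2, 9:2, 10:1, 11:2, 12:2.
Sum = 2 + 2 + 2 + 2 + 2 + 2 + 2 + 2 + 1 + 2 + 2 = 21.

21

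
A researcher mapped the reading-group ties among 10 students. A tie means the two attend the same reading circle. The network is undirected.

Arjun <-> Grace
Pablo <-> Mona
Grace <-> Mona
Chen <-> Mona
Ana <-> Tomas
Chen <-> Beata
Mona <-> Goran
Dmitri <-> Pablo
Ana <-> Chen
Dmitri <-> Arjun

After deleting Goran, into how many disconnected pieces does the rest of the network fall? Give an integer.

Goran's neighbors (Mona) remain reachable from one another through other ties, so the rest of the network stays in one piece.

1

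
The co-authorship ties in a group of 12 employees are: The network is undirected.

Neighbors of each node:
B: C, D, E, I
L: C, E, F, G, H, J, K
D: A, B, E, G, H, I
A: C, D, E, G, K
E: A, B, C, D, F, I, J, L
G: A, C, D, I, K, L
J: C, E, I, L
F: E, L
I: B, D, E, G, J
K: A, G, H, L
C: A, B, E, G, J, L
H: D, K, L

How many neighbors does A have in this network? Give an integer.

5

A is directly tied to C, D, E, G, and K. That is 5 neighbors, so the degree of A is 5.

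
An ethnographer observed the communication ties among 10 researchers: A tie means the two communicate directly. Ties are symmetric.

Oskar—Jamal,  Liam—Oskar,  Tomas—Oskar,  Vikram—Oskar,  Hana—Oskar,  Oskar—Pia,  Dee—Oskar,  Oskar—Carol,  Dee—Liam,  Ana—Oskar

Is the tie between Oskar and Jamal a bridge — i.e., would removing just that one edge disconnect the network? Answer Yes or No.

Without the Oskar–Jamal edge there is no alternate route between Oskar and Jamal, so the network disconnects. It is a bridge.

Yes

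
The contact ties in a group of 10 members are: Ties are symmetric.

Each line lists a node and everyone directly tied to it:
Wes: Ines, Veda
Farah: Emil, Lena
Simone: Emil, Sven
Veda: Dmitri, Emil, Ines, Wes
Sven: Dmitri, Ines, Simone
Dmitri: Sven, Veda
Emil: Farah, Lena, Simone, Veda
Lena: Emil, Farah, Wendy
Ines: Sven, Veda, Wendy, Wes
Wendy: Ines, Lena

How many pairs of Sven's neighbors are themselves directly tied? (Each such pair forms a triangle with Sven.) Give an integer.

0

Sven's neighbors are Dmitri, Ines, and Simone, but none of them are tied to each other, so no triangle contains Sven.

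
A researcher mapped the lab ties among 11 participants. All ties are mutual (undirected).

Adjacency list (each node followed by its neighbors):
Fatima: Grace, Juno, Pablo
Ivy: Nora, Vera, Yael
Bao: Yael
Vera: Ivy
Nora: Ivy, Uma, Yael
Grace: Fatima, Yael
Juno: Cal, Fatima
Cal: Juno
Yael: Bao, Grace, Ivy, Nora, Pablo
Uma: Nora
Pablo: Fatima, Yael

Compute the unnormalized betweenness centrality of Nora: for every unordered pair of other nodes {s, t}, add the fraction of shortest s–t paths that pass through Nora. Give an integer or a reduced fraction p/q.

9

Pairs whose geodesics pass through Nora — Pablo–Uma: 1; Fatima–Uma: 2/2; Juno–Uma: 2/2; Grace–Uma: 1; Vera–Uma: 1; Ivy–Uma: 1; Yael–Uma: 1; Uma–Bao: 1; Uma–Cal: 2/2.
All other pairs contribute 0.
Summing the contributions gives betweenness(Nora) = 9.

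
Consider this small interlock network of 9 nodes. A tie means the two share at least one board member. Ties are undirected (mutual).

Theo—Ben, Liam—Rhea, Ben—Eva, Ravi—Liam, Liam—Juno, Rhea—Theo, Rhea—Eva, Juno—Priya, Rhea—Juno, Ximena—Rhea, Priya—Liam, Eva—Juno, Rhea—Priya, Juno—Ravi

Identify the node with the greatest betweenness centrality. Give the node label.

Rhea

Unnormalized betweenness of each node: Ben:1/2, Eva:13/3, Juno:17/3, Liam:2, Priya:0, Ravi:0, Rhea:83/6, Theo:5/3, Ximena:0.
Rhea has the largest value, 83/6, making it the main broker — the node through which the most shortest paths run.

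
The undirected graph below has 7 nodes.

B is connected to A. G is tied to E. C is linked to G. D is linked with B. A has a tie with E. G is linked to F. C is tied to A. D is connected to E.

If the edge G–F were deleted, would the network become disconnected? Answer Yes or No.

Without the G–F edge there is no alternate route between G and F, so the network disconnects. It is a bridge.

Yes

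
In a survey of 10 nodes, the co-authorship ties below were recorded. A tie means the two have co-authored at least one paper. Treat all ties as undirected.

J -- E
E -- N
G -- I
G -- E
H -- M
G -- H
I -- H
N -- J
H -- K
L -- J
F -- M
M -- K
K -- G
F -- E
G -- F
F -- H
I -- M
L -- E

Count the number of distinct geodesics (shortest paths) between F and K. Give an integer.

The shortest distance is 2. The length-2 paths are: F–G–K; F–H–K; F–M–K.
That gives 3 distinct shortest paths.

3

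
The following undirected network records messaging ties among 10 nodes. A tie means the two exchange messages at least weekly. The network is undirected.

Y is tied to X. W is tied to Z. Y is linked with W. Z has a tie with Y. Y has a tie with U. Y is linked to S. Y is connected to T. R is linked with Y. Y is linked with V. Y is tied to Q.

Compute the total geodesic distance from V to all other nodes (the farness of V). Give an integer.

Distances from V: Q:2, R:2, S:2, T:2, U:2, W:2, X:2, Y:1, Z:2.
Sum = 2 + 2 + 2 + 2 + 2 + 2 + 2 + 1 + 2 = 17.

17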